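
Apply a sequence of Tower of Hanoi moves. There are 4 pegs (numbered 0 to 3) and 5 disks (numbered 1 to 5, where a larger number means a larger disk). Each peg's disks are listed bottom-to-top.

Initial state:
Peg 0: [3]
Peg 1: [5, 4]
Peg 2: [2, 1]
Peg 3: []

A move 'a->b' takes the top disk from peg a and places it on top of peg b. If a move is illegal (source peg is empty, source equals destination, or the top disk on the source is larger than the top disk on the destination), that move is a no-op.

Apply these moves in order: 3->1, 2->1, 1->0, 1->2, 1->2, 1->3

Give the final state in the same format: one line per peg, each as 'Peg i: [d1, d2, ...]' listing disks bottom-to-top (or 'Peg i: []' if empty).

After move 1 (3->1):
Peg 0: [3]
Peg 1: [5, 4]
Peg 2: [2, 1]
Peg 3: []

After move 2 (2->1):
Peg 0: [3]
Peg 1: [5, 4, 1]
Peg 2: [2]
Peg 3: []

After move 3 (1->0):
Peg 0: [3, 1]
Peg 1: [5, 4]
Peg 2: [2]
Peg 3: []

After move 4 (1->2):
Peg 0: [3, 1]
Peg 1: [5, 4]
Peg 2: [2]
Peg 3: []

After move 5 (1->2):
Peg 0: [3, 1]
Peg 1: [5, 4]
Peg 2: [2]
Peg 3: []

After move 6 (1->3):
Peg 0: [3, 1]
Peg 1: [5]
Peg 2: [2]
Peg 3: [4]

Answer: Peg 0: [3, 1]
Peg 1: [5]
Peg 2: [2]
Peg 3: [4]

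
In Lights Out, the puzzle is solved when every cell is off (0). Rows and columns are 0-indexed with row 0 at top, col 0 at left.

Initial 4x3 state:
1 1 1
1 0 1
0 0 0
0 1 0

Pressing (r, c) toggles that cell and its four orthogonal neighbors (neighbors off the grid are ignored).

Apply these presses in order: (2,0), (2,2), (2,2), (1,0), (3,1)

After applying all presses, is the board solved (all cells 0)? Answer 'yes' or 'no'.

After press 1 at (2,0):
1 1 1
0 0 1
1 1 0
1 1 0

After press 2 at (2,2):
1 1 1
0 0 0
1 0 1
1 1 1

After press 3 at (2,2):
1 1 1
0 0 1
1 1 0
1 1 0

After press 4 at (1,0):
0 1 1
1 1 1
0 1 0
1 1 0

After press 5 at (3,1):
0 1 1
1 1 1
0 0 0
0 0 1

Lights still on: 6

Answer: no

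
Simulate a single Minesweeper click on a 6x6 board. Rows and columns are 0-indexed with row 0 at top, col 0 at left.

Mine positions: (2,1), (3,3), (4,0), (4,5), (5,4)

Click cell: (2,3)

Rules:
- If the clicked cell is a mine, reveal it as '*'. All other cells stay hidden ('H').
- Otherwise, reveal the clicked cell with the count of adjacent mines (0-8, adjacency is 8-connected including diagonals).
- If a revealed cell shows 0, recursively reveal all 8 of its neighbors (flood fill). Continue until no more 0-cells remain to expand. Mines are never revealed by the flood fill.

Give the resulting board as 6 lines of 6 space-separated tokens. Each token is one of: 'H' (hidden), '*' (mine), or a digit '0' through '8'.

H H H H H H
H H H H H H
H H H 1 H H
H H H H H H
H H H H H H
H H H H H H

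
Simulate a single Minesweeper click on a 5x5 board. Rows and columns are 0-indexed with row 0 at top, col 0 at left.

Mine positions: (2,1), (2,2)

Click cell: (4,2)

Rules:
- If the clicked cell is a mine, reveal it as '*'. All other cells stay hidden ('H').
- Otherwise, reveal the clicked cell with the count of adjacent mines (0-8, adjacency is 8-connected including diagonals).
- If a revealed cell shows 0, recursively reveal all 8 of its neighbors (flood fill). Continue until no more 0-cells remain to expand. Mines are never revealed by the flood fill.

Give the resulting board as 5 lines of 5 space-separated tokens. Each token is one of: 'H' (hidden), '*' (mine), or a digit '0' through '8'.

0 0 0 0 0
1 2 2 1 0
H H H 1 0
1 2 2 1 0
0 0 0 0 0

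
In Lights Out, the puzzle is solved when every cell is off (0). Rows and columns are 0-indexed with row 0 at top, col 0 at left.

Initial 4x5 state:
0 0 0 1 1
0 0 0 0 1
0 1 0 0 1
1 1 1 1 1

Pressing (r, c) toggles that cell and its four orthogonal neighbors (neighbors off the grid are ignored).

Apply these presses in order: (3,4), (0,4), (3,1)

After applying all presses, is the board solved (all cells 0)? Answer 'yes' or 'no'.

Answer: yes

Derivation:
After press 1 at (3,4):
0 0 0 1 1
0 0 0 0 1
0 1 0 0 0
1 1 1 0 0

After press 2 at (0,4):
0 0 0 0 0
0 0 0 0 0
0 1 0 0 0
1 1 1 0 0

After press 3 at (3,1):
0 0 0 0 0
0 0 0 0 0
0 0 0 0 0
0 0 0 0 0

Lights still on: 0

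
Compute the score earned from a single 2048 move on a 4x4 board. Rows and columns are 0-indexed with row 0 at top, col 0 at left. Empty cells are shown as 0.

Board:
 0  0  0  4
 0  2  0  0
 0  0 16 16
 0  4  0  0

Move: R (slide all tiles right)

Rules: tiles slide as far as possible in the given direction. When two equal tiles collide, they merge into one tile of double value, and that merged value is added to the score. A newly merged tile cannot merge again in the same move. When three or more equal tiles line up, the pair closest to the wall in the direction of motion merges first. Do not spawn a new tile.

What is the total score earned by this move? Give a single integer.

Slide right:
row 0: [0, 0, 0, 4] -> [0, 0, 0, 4]  score +0 (running 0)
row 1: [0, 2, 0, 0] -> [0, 0, 0, 2]  score +0 (running 0)
row 2: [0, 0, 16, 16] -> [0, 0, 0, 32]  score +32 (running 32)
row 3: [0, 4, 0, 0] -> [0, 0, 0, 4]  score +0 (running 32)
Board after move:
 0  0  0  4
 0  0  0  2
 0  0  0 32
 0  0  0  4

Answer: 32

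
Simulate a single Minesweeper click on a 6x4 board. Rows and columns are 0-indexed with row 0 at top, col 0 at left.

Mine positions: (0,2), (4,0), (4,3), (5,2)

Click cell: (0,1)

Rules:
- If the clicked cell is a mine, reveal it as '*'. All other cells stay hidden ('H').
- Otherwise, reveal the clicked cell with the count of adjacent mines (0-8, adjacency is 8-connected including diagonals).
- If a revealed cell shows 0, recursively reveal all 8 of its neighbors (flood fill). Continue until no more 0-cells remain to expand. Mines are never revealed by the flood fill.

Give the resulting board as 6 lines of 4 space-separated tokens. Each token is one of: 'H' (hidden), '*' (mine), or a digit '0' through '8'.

H 1 H H
H H H H
H H H H
H H H H
H H H H
H H H H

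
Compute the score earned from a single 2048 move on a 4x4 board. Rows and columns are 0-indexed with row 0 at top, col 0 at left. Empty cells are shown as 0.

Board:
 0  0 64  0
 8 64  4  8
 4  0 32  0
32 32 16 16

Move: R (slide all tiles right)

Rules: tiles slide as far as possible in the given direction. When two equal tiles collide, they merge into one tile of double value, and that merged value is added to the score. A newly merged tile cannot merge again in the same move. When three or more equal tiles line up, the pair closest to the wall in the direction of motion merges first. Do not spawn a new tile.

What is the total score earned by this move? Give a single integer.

Answer: 96

Derivation:
Slide right:
row 0: [0, 0, 64, 0] -> [0, 0, 0, 64]  score +0 (running 0)
row 1: [8, 64, 4, 8] -> [8, 64, 4, 8]  score +0 (running 0)
row 2: [4, 0, 32, 0] -> [0, 0, 4, 32]  score +0 (running 0)
row 3: [32, 32, 16, 16] -> [0, 0, 64, 32]  score +96 (running 96)
Board after move:
 0  0  0 64
 8 64  4  8
 0  0  4 32
 0  0 64 32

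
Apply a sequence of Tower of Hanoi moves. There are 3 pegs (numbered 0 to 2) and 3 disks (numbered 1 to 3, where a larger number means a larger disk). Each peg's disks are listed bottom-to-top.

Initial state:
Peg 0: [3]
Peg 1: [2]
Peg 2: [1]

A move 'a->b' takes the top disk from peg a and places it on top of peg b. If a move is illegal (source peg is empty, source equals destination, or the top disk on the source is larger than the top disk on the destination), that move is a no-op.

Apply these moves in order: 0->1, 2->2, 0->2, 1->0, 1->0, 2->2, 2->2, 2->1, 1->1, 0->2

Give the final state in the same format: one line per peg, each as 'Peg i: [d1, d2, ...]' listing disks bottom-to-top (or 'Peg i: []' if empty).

Answer: Peg 0: [3]
Peg 1: [1]
Peg 2: [2]

Derivation:
After move 1 (0->1):
Peg 0: [3]
Peg 1: [2]
Peg 2: [1]

After move 2 (2->2):
Peg 0: [3]
Peg 1: [2]
Peg 2: [1]

After move 3 (0->2):
Peg 0: [3]
Peg 1: [2]
Peg 2: [1]

After move 4 (1->0):
Peg 0: [3, 2]
Peg 1: []
Peg 2: [1]

After move 5 (1->0):
Peg 0: [3, 2]
Peg 1: []
Peg 2: [1]

After move 6 (2->2):
Peg 0: [3, 2]
Peg 1: []
Peg 2: [1]

After move 7 (2->2):
Peg 0: [3, 2]
Peg 1: []
Peg 2: [1]

After move 8 (2->1):
Peg 0: [3, 2]
Peg 1: [1]
Peg 2: []

After move 9 (1->1):
Peg 0: [3, 2]
Peg 1: [1]
Peg 2: []

After move 10 (0->2):
Peg 0: [3]
Peg 1: [1]
Peg 2: [2]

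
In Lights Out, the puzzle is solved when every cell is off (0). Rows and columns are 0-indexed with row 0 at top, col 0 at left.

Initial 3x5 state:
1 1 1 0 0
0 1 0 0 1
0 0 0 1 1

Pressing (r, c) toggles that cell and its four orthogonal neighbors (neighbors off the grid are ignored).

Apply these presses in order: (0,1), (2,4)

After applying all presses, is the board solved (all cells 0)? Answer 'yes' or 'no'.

After press 1 at (0,1):
0 0 0 0 0
0 0 0 0 1
0 0 0 1 1

After press 2 at (2,4):
0 0 0 0 0
0 0 0 0 0
0 0 0 0 0

Lights still on: 0

Answer: yes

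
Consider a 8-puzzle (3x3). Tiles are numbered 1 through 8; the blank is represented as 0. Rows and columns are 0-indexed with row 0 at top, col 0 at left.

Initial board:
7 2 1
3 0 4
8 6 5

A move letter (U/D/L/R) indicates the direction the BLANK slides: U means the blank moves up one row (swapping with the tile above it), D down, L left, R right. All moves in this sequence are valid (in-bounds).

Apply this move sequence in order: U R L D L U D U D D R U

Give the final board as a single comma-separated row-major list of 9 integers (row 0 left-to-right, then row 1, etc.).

After move 1 (U):
7 0 1
3 2 4
8 6 5

After move 2 (R):
7 1 0
3 2 4
8 6 5

After move 3 (L):
7 0 1
3 2 4
8 6 5

After move 4 (D):
7 2 1
3 0 4
8 6 5

After move 5 (L):
7 2 1
0 3 4
8 6 5

After move 6 (U):
0 2 1
7 3 4
8 6 5

After move 7 (D):
7 2 1
0 3 4
8 6 5

After move 8 (U):
0 2 1
7 3 4
8 6 5

After move 9 (D):
7 2 1
0 3 4
8 6 5

After move 10 (D):
7 2 1
8 3 4
0 6 5

After move 11 (R):
7 2 1
8 3 4
6 0 5

After move 12 (U):
7 2 1
8 0 4
6 3 5

Answer: 7, 2, 1, 8, 0, 4, 6, 3, 5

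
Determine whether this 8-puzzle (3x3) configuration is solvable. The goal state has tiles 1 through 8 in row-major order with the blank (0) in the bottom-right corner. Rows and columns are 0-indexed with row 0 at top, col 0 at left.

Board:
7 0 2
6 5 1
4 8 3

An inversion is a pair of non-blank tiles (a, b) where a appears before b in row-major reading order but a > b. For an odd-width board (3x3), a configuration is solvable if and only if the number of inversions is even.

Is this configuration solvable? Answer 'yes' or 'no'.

Inversions (pairs i<j in row-major order where tile[i] > tile[j] > 0): 16
16 is even, so the puzzle is solvable.

Answer: yes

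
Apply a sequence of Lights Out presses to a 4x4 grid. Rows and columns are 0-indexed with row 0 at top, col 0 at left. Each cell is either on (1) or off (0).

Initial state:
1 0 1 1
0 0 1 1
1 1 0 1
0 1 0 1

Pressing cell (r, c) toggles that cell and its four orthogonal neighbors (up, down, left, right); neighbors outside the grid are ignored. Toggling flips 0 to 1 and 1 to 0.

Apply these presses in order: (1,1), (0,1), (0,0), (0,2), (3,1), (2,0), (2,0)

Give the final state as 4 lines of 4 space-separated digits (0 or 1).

Answer: 1 0 1 0
0 0 1 1
1 1 0 1
1 0 1 1

Derivation:
After press 1 at (1,1):
1 1 1 1
1 1 0 1
1 0 0 1
0 1 0 1

After press 2 at (0,1):
0 0 0 1
1 0 0 1
1 0 0 1
0 1 0 1

After press 3 at (0,0):
1 1 0 1
0 0 0 1
1 0 0 1
0 1 0 1

After press 4 at (0,2):
1 0 1 0
0 0 1 1
1 0 0 1
0 1 0 1

After press 5 at (3,1):
1 0 1 0
0 0 1 1
1 1 0 1
1 0 1 1

After press 6 at (2,0):
1 0 1 0
1 0 1 1
0 0 0 1
0 0 1 1

After press 7 at (2,0):
1 0 1 0
0 0 1 1
1 1 0 1
1 0 1 1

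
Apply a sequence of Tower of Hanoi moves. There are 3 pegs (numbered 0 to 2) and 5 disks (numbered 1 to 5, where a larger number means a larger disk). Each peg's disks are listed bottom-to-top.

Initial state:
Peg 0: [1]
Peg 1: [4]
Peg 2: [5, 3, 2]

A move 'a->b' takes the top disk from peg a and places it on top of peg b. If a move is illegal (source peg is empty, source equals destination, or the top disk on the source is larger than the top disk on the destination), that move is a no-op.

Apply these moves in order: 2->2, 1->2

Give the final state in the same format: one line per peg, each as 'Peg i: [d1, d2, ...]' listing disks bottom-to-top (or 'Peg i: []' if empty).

Answer: Peg 0: [1]
Peg 1: [4]
Peg 2: [5, 3, 2]

Derivation:
After move 1 (2->2):
Peg 0: [1]
Peg 1: [4]
Peg 2: [5, 3, 2]

After move 2 (1->2):
Peg 0: [1]
Peg 1: [4]
Peg 2: [5, 3, 2]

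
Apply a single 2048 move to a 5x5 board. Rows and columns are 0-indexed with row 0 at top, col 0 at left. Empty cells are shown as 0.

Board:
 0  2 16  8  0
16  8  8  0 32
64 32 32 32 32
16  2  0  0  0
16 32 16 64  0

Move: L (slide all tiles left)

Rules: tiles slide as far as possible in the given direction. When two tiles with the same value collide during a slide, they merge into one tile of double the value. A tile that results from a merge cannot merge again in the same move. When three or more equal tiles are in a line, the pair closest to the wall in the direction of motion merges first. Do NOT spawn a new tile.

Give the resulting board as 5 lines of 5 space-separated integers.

Slide left:
row 0: [0, 2, 16, 8, 0] -> [2, 16, 8, 0, 0]
row 1: [16, 8, 8, 0, 32] -> [16, 16, 32, 0, 0]
row 2: [64, 32, 32, 32, 32] -> [64, 64, 64, 0, 0]
row 3: [16, 2, 0, 0, 0] -> [16, 2, 0, 0, 0]
row 4: [16, 32, 16, 64, 0] -> [16, 32, 16, 64, 0]

Answer:  2 16  8  0  0
16 16 32  0  0
64 64 64  0  0
16  2  0  0  0
16 32 16 64  0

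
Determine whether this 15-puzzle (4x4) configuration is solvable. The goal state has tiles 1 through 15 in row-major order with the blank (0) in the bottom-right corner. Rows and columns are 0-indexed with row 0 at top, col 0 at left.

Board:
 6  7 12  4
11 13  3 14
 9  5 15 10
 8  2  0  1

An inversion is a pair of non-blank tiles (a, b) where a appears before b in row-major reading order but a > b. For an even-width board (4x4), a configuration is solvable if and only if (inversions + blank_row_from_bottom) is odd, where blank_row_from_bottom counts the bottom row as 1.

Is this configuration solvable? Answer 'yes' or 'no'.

Inversions: 60
Blank is in row 3 (0-indexed from top), which is row 1 counting from the bottom (bottom = 1).
60 + 1 = 61, which is odd, so the puzzle is solvable.

Answer: yes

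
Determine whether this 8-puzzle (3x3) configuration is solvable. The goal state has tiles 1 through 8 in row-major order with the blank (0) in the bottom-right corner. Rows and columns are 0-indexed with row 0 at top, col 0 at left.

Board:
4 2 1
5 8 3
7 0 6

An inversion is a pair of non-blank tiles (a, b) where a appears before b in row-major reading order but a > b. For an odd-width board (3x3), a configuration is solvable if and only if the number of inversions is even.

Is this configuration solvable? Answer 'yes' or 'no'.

Answer: no

Derivation:
Inversions (pairs i<j in row-major order where tile[i] > tile[j] > 0): 9
9 is odd, so the puzzle is not solvable.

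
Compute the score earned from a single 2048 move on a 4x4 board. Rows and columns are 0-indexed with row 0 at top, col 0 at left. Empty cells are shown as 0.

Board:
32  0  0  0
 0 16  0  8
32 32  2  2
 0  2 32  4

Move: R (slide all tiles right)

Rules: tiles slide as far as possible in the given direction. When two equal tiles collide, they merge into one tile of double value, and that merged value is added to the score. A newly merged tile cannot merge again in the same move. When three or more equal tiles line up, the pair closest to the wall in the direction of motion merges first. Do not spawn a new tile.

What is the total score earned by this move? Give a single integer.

Slide right:
row 0: [32, 0, 0, 0] -> [0, 0, 0, 32]  score +0 (running 0)
row 1: [0, 16, 0, 8] -> [0, 0, 16, 8]  score +0 (running 0)
row 2: [32, 32, 2, 2] -> [0, 0, 64, 4]  score +68 (running 68)
row 3: [0, 2, 32, 4] -> [0, 2, 32, 4]  score +0 (running 68)
Board after move:
 0  0  0 32
 0  0 16  8
 0  0 64  4
 0  2 32  4

Answer: 68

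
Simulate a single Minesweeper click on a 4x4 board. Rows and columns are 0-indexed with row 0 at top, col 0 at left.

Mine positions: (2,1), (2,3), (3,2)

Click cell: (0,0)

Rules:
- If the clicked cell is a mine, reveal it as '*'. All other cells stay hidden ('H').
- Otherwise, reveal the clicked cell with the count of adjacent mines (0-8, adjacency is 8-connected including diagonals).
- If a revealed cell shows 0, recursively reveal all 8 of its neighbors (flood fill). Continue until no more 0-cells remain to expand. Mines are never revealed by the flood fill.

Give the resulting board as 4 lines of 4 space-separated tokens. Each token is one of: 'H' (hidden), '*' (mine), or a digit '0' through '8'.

0 0 0 0
1 1 2 1
H H H H
H H H H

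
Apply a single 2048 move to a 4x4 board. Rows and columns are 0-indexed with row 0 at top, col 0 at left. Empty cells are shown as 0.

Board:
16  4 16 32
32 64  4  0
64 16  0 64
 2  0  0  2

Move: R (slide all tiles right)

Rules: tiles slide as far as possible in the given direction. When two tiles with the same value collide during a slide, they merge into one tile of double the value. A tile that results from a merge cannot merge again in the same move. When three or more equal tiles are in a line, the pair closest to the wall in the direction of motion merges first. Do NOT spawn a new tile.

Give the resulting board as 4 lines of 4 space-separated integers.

Slide right:
row 0: [16, 4, 16, 32] -> [16, 4, 16, 32]
row 1: [32, 64, 4, 0] -> [0, 32, 64, 4]
row 2: [64, 16, 0, 64] -> [0, 64, 16, 64]
row 3: [2, 0, 0, 2] -> [0, 0, 0, 4]

Answer: 16  4 16 32
 0 32 64  4
 0 64 16 64
 0  0  0  4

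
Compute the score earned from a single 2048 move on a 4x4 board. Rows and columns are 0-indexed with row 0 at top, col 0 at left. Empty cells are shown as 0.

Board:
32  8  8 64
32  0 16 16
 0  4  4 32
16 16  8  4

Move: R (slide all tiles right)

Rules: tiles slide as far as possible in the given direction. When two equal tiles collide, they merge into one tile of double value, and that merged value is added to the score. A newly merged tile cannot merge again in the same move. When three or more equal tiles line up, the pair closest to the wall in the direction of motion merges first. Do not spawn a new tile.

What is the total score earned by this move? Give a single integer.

Slide right:
row 0: [32, 8, 8, 64] -> [0, 32, 16, 64]  score +16 (running 16)
row 1: [32, 0, 16, 16] -> [0, 0, 32, 32]  score +32 (running 48)
row 2: [0, 4, 4, 32] -> [0, 0, 8, 32]  score +8 (running 56)
row 3: [16, 16, 8, 4] -> [0, 32, 8, 4]  score +32 (running 88)
Board after move:
 0 32 16 64
 0  0 32 32
 0  0  8 32
 0 32  8  4

Answer: 88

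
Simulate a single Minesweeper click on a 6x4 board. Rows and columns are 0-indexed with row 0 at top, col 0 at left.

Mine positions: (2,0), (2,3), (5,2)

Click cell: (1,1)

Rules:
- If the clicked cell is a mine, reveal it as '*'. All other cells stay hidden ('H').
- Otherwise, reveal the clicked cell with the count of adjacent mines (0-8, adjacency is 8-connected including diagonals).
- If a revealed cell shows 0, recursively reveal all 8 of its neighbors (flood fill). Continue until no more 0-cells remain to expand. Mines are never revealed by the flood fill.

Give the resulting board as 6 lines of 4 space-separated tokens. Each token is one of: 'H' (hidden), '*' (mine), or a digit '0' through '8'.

H H H H
H 1 H H
H H H H
H H H H
H H H H
H H H H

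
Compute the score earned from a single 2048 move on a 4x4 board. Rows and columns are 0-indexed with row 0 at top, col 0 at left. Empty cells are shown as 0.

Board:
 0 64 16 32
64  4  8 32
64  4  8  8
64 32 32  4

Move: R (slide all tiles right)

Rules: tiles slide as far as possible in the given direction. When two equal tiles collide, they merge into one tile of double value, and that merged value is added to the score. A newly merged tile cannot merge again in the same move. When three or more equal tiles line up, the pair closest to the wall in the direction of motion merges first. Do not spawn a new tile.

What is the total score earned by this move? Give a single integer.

Answer: 80

Derivation:
Slide right:
row 0: [0, 64, 16, 32] -> [0, 64, 16, 32]  score +0 (running 0)
row 1: [64, 4, 8, 32] -> [64, 4, 8, 32]  score +0 (running 0)
row 2: [64, 4, 8, 8] -> [0, 64, 4, 16]  score +16 (running 16)
row 3: [64, 32, 32, 4] -> [0, 64, 64, 4]  score +64 (running 80)
Board after move:
 0 64 16 32
64  4  8 32
 0 64  4 16
 0 64 64  4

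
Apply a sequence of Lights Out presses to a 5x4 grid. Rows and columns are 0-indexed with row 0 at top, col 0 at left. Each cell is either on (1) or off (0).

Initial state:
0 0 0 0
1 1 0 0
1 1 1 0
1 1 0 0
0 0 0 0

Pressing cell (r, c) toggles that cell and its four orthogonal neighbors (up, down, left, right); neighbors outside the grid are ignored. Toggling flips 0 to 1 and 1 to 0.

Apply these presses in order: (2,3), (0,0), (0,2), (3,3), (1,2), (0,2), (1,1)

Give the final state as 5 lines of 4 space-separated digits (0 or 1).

Answer: 1 0 1 0
1 1 0 0
1 0 1 0
1 1 1 0
0 0 0 1

Derivation:
After press 1 at (2,3):
0 0 0 0
1 1 0 1
1 1 0 1
1 1 0 1
0 0 0 0

After press 2 at (0,0):
1 1 0 0
0 1 0 1
1 1 0 1
1 1 0 1
0 0 0 0

After press 3 at (0,2):
1 0 1 1
0 1 1 1
1 1 0 1
1 1 0 1
0 0 0 0

After press 4 at (3,3):
1 0 1 1
0 1 1 1
1 1 0 0
1 1 1 0
0 0 0 1

After press 5 at (1,2):
1 0 0 1
0 0 0 0
1 1 1 0
1 1 1 0
0 0 0 1

After press 6 at (0,2):
1 1 1 0
0 0 1 0
1 1 1 0
1 1 1 0
0 0 0 1

After press 7 at (1,1):
1 0 1 0
1 1 0 0
1 0 1 0
1 1 1 0
0 0 0 1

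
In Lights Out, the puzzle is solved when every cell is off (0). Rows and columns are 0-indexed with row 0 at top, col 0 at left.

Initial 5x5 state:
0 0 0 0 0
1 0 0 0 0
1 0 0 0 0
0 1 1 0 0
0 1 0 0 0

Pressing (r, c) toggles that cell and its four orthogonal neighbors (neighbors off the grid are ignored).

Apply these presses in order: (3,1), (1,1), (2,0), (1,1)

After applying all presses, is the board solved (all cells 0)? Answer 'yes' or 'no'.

After press 1 at (3,1):
0 0 0 0 0
1 0 0 0 0
1 1 0 0 0
1 0 0 0 0
0 0 0 0 0

After press 2 at (1,1):
0 1 0 0 0
0 1 1 0 0
1 0 0 0 0
1 0 0 0 0
0 0 0 0 0

After press 3 at (2,0):
0 1 0 0 0
1 1 1 0 0
0 1 0 0 0
0 0 0 0 0
0 0 0 0 0

After press 4 at (1,1):
0 0 0 0 0
0 0 0 0 0
0 0 0 0 0
0 0 0 0 0
0 0 0 0 0

Lights still on: 0

Answer: yes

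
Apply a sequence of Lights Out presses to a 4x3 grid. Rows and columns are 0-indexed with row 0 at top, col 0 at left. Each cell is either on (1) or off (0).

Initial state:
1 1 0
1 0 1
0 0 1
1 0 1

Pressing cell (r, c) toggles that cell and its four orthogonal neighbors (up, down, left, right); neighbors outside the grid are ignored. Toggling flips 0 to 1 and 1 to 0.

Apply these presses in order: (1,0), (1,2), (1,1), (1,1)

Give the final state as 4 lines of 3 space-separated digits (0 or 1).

After press 1 at (1,0):
0 1 0
0 1 1
1 0 1
1 0 1

After press 2 at (1,2):
0 1 1
0 0 0
1 0 0
1 0 1

After press 3 at (1,1):
0 0 1
1 1 1
1 1 0
1 0 1

After press 4 at (1,1):
0 1 1
0 0 0
1 0 0
1 0 1

Answer: 0 1 1
0 0 0
1 0 0
1 0 1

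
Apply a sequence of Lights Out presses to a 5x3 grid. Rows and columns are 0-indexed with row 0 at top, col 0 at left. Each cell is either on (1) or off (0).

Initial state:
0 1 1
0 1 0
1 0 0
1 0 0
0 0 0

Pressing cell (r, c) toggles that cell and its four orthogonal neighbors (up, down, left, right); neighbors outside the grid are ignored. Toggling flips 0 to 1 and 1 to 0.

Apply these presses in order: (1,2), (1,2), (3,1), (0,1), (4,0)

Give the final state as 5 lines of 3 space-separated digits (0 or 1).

Answer: 1 0 0
0 0 0
1 1 0
1 1 1
1 0 0

Derivation:
After press 1 at (1,2):
0 1 0
0 0 1
1 0 1
1 0 0
0 0 0

After press 2 at (1,2):
0 1 1
0 1 0
1 0 0
1 0 0
0 0 0

After press 3 at (3,1):
0 1 1
0 1 0
1 1 0
0 1 1
0 1 0

After press 4 at (0,1):
1 0 0
0 0 0
1 1 0
0 1 1
0 1 0

After press 5 at (4,0):
1 0 0
0 0 0
1 1 0
1 1 1
1 0 0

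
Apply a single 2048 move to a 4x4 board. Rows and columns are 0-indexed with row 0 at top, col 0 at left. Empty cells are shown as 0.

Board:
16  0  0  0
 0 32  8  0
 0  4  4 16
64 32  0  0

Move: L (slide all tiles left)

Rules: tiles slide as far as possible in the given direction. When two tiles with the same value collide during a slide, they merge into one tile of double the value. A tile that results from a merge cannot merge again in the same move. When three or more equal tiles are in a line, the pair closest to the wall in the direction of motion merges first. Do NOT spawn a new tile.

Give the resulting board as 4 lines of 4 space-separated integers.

Answer: 16  0  0  0
32  8  0  0
 8 16  0  0
64 32  0  0

Derivation:
Slide left:
row 0: [16, 0, 0, 0] -> [16, 0, 0, 0]
row 1: [0, 32, 8, 0] -> [32, 8, 0, 0]
row 2: [0, 4, 4, 16] -> [8, 16, 0, 0]
row 3: [64, 32, 0, 0] -> [64, 32, 0, 0]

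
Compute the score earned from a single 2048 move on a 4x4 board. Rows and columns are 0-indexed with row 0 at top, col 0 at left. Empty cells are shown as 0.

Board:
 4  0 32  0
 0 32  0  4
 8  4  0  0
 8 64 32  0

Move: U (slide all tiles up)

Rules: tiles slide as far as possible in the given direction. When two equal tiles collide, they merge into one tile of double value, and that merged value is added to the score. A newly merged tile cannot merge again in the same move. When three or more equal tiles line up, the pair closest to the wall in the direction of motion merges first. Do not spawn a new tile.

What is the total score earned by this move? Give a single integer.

Slide up:
col 0: [4, 0, 8, 8] -> [4, 16, 0, 0]  score +16 (running 16)
col 1: [0, 32, 4, 64] -> [32, 4, 64, 0]  score +0 (running 16)
col 2: [32, 0, 0, 32] -> [64, 0, 0, 0]  score +64 (running 80)
col 3: [0, 4, 0, 0] -> [4, 0, 0, 0]  score +0 (running 80)
Board after move:
 4 32 64  4
16  4  0  0
 0 64  0  0
 0  0  0  0

Answer: 80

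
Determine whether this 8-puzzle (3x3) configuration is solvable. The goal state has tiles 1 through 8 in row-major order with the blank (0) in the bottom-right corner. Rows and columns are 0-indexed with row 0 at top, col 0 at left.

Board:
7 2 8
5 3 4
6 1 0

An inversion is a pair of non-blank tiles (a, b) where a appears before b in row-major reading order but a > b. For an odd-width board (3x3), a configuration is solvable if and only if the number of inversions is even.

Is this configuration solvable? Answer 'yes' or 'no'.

Inversions (pairs i<j in row-major order where tile[i] > tile[j] > 0): 18
18 is even, so the puzzle is solvable.

Answer: yes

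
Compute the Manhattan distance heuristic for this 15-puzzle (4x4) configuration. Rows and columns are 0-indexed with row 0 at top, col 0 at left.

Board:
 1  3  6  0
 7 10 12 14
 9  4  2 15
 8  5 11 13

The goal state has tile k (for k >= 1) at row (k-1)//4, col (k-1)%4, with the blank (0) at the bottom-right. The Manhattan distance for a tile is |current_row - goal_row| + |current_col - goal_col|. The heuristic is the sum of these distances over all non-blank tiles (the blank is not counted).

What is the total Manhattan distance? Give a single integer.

Answer: 33

Derivation:
Tile 1: at (0,0), goal (0,0), distance |0-0|+|0-0| = 0
Tile 3: at (0,1), goal (0,2), distance |0-0|+|1-2| = 1
Tile 6: at (0,2), goal (1,1), distance |0-1|+|2-1| = 2
Tile 7: at (1,0), goal (1,2), distance |1-1|+|0-2| = 2
Tile 10: at (1,1), goal (2,1), distance |1-2|+|1-1| = 1
Tile 12: at (1,2), goal (2,3), distance |1-2|+|2-3| = 2
Tile 14: at (1,3), goal (3,1), distance |1-3|+|3-1| = 4
Tile 9: at (2,0), goal (2,0), distance |2-2|+|0-0| = 0
Tile 4: at (2,1), goal (0,3), distance |2-0|+|1-3| = 4
Tile 2: at (2,2), goal (0,1), distance |2-0|+|2-1| = 3
Tile 15: at (2,3), goal (3,2), distance |2-3|+|3-2| = 2
Tile 8: at (3,0), goal (1,3), distance |3-1|+|0-3| = 5
Tile 5: at (3,1), goal (1,0), distance |3-1|+|1-0| = 3
Tile 11: at (3,2), goal (2,2), distance |3-2|+|2-2| = 1
Tile 13: at (3,3), goal (3,0), distance |3-3|+|3-0| = 3
Sum: 0 + 1 + 2 + 2 + 1 + 2 + 4 + 0 + 4 + 3 + 2 + 5 + 3 + 1 + 3 = 33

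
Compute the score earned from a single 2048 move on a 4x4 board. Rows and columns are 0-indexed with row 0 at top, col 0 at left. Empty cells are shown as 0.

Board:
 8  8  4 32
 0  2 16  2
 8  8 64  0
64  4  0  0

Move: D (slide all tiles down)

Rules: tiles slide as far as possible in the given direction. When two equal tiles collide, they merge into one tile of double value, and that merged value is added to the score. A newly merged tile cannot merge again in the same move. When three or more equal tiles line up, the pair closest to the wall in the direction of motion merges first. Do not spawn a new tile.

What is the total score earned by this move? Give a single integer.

Slide down:
col 0: [8, 0, 8, 64] -> [0, 0, 16, 64]  score +16 (running 16)
col 1: [8, 2, 8, 4] -> [8, 2, 8, 4]  score +0 (running 16)
col 2: [4, 16, 64, 0] -> [0, 4, 16, 64]  score +0 (running 16)
col 3: [32, 2, 0, 0] -> [0, 0, 32, 2]  score +0 (running 16)
Board after move:
 0  8  0  0
 0  2  4  0
16  8 16 32
64  4 64  2

Answer: 16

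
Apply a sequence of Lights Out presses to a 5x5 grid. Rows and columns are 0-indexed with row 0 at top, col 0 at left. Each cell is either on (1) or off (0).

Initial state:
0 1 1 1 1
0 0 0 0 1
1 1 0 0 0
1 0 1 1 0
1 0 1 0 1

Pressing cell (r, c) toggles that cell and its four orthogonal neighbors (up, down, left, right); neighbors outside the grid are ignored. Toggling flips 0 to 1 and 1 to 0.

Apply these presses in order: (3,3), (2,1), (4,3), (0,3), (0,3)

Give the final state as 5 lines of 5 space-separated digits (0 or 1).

Answer: 0 1 1 1 1
0 1 0 0 1
0 0 1 1 0
1 1 0 1 1
1 0 0 0 0

Derivation:
After press 1 at (3,3):
0 1 1 1 1
0 0 0 0 1
1 1 0 1 0
1 0 0 0 1
1 0 1 1 1

After press 2 at (2,1):
0 1 1 1 1
0 1 0 0 1
0 0 1 1 0
1 1 0 0 1
1 0 1 1 1

After press 3 at (4,3):
0 1 1 1 1
0 1 0 0 1
0 0 1 1 0
1 1 0 1 1
1 0 0 0 0

After press 4 at (0,3):
0 1 0 0 0
0 1 0 1 1
0 0 1 1 0
1 1 0 1 1
1 0 0 0 0

After press 5 at (0,3):
0 1 1 1 1
0 1 0 0 1
0 0 1 1 0
1 1 0 1 1
1 0 0 0 0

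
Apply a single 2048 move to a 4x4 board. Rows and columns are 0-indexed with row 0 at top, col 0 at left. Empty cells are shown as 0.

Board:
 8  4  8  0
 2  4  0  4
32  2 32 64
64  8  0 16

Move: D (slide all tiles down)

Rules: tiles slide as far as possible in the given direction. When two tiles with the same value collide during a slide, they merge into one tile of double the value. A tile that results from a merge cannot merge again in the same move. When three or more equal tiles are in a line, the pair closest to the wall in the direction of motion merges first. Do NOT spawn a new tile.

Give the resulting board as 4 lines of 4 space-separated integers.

Answer:  8  0  0  0
 2  8  0  4
32  2  8 64
64  8 32 16

Derivation:
Slide down:
col 0: [8, 2, 32, 64] -> [8, 2, 32, 64]
col 1: [4, 4, 2, 8] -> [0, 8, 2, 8]
col 2: [8, 0, 32, 0] -> [0, 0, 8, 32]
col 3: [0, 4, 64, 16] -> [0, 4, 64, 16]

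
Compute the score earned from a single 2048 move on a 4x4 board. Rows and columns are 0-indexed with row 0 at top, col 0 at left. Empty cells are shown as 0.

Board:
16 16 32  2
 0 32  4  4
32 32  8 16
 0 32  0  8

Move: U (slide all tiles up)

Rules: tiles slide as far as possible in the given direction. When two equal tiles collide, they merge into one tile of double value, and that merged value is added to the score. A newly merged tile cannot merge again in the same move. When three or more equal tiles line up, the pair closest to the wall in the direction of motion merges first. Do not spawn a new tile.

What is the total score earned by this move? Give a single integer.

Slide up:
col 0: [16, 0, 32, 0] -> [16, 32, 0, 0]  score +0 (running 0)
col 1: [16, 32, 32, 32] -> [16, 64, 32, 0]  score +64 (running 64)
col 2: [32, 4, 8, 0] -> [32, 4, 8, 0]  score +0 (running 64)
col 3: [2, 4, 16, 8] -> [2, 4, 16, 8]  score +0 (running 64)
Board after move:
16 16 32  2
32 64  4  4
 0 32  8 16
 0  0  0  8

Answer: 64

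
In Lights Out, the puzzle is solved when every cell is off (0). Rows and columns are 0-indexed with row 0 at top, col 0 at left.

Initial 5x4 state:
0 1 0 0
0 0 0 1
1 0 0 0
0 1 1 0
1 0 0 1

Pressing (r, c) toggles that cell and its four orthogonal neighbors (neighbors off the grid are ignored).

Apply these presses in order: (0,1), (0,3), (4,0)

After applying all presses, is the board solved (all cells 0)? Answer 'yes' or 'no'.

Answer: no

Derivation:
After press 1 at (0,1):
1 0 1 0
0 1 0 1
1 0 0 0
0 1 1 0
1 0 0 1

After press 2 at (0,3):
1 0 0 1
0 1 0 0
1 0 0 0
0 1 1 0
1 0 0 1

After press 3 at (4,0):
1 0 0 1
0 1 0 0
1 0 0 0
1 1 1 0
0 1 0 1

Lights still on: 9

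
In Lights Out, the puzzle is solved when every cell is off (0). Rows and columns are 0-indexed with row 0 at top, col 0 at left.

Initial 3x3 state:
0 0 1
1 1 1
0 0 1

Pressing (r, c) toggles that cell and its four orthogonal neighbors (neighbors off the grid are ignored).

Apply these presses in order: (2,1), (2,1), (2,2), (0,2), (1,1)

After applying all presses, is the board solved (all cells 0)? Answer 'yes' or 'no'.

After press 1 at (2,1):
0 0 1
1 0 1
1 1 0

After press 2 at (2,1):
0 0 1
1 1 1
0 0 1

After press 3 at (2,2):
0 0 1
1 1 0
0 1 0

After press 4 at (0,2):
0 1 0
1 1 1
0 1 0

After press 5 at (1,1):
0 0 0
0 0 0
0 0 0

Lights still on: 0

Answer: yes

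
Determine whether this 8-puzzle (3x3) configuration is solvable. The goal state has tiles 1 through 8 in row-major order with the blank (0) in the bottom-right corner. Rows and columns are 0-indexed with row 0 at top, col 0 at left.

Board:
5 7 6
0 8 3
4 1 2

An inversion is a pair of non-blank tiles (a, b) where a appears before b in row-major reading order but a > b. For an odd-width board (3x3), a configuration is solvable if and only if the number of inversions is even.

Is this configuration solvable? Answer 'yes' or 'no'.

Answer: no

Derivation:
Inversions (pairs i<j in row-major order where tile[i] > tile[j] > 0): 21
21 is odd, so the puzzle is not solvable.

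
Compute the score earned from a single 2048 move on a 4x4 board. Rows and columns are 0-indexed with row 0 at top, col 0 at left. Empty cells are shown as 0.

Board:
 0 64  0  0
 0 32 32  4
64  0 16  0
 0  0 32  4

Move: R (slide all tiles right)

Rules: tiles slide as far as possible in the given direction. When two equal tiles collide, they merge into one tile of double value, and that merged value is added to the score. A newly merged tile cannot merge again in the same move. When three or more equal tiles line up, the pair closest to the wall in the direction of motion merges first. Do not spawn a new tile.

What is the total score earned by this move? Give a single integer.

Slide right:
row 0: [0, 64, 0, 0] -> [0, 0, 0, 64]  score +0 (running 0)
row 1: [0, 32, 32, 4] -> [0, 0, 64, 4]  score +64 (running 64)
row 2: [64, 0, 16, 0] -> [0, 0, 64, 16]  score +0 (running 64)
row 3: [0, 0, 32, 4] -> [0, 0, 32, 4]  score +0 (running 64)
Board after move:
 0  0  0 64
 0  0 64  4
 0  0 64 16
 0  0 32  4

Answer: 64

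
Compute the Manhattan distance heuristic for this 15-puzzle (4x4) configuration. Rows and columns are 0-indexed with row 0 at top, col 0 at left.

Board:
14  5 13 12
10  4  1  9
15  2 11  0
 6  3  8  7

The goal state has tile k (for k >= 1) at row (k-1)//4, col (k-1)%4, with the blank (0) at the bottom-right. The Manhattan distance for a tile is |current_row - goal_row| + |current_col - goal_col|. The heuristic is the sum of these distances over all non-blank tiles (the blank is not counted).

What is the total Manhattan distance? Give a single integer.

Answer: 43

Derivation:
Tile 14: (0,0)->(3,1) = 4
Tile 5: (0,1)->(1,0) = 2
Tile 13: (0,2)->(3,0) = 5
Tile 12: (0,3)->(2,3) = 2
Tile 10: (1,0)->(2,1) = 2
Tile 4: (1,1)->(0,3) = 3
Tile 1: (1,2)->(0,0) = 3
Tile 9: (1,3)->(2,0) = 4
Tile 15: (2,0)->(3,2) = 3
Tile 2: (2,1)->(0,1) = 2
Tile 11: (2,2)->(2,2) = 0
Tile 6: (3,0)->(1,1) = 3
Tile 3: (3,1)->(0,2) = 4
Tile 8: (3,2)->(1,3) = 3
Tile 7: (3,3)->(1,2) = 3
Sum: 4 + 2 + 5 + 2 + 2 + 3 + 3 + 4 + 3 + 2 + 0 + 3 + 4 + 3 + 3 = 43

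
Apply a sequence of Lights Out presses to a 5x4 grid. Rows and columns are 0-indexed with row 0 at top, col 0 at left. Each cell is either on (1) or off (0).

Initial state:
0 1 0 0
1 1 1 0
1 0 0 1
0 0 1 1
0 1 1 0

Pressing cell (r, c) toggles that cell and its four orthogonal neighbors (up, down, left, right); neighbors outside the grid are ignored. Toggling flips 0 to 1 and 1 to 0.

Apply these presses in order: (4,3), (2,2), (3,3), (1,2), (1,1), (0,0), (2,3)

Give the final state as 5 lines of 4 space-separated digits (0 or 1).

After press 1 at (4,3):
0 1 0 0
1 1 1 0
1 0 0 1
0 0 1 0
0 1 0 1

After press 2 at (2,2):
0 1 0 0
1 1 0 0
1 1 1 0
0 0 0 0
0 1 0 1

After press 3 at (3,3):
0 1 0 0
1 1 0 0
1 1 1 1
0 0 1 1
0 1 0 0

After press 4 at (1,2):
0 1 1 0
1 0 1 1
1 1 0 1
0 0 1 1
0 1 0 0

After press 5 at (1,1):
0 0 1 0
0 1 0 1
1 0 0 1
0 0 1 1
0 1 0 0

After press 6 at (0,0):
1 1 1 0
1 1 0 1
1 0 0 1
0 0 1 1
0 1 0 0

After press 7 at (2,3):
1 1 1 0
1 1 0 0
1 0 1 0
0 0 1 0
0 1 0 0

Answer: 1 1 1 0
1 1 0 0
1 0 1 0
0 0 1 0
0 1 0 0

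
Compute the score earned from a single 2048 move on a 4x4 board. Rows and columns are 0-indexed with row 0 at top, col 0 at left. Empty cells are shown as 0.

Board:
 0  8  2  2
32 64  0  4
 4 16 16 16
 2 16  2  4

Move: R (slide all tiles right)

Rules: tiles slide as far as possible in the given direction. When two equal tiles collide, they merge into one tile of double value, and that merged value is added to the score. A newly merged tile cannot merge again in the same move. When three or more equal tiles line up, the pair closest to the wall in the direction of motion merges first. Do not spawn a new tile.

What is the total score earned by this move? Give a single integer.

Slide right:
row 0: [0, 8, 2, 2] -> [0, 0, 8, 4]  score +4 (running 4)
row 1: [32, 64, 0, 4] -> [0, 32, 64, 4]  score +0 (running 4)
row 2: [4, 16, 16, 16] -> [0, 4, 16, 32]  score +32 (running 36)
row 3: [2, 16, 2, 4] -> [2, 16, 2, 4]  score +0 (running 36)
Board after move:
 0  0  8  4
 0 32 64  4
 0  4 16 32
 2 16  2  4

Answer: 36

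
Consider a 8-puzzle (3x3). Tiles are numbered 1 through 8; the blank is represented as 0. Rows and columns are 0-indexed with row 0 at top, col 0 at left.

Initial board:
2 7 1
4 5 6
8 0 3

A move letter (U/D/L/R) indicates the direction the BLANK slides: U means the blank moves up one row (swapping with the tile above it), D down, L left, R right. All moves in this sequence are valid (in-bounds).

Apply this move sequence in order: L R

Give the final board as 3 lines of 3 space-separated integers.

After move 1 (L):
2 7 1
4 5 6
0 8 3

After move 2 (R):
2 7 1
4 5 6
8 0 3

Answer: 2 7 1
4 5 6
8 0 3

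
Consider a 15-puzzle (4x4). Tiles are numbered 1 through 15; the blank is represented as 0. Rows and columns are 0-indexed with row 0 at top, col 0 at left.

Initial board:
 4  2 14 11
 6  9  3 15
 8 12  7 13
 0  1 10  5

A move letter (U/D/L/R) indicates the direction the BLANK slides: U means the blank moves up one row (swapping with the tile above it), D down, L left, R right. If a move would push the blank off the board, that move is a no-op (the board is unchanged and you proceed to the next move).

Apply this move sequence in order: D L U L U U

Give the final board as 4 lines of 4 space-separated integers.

After move 1 (D):
 4  2 14 11
 6  9  3 15
 8 12  7 13
 0  1 10  5

After move 2 (L):
 4  2 14 11
 6  9  3 15
 8 12  7 13
 0  1 10  5

After move 3 (U):
 4  2 14 11
 6  9  3 15
 0 12  7 13
 8  1 10  5

After move 4 (L):
 4  2 14 11
 6  9  3 15
 0 12  7 13
 8  1 10  5

After move 5 (U):
 4  2 14 11
 0  9  3 15
 6 12  7 13
 8  1 10  5

After move 6 (U):
 0  2 14 11
 4  9  3 15
 6 12  7 13
 8  1 10  5

Answer:  0  2 14 11
 4  9  3 15
 6 12  7 13
 8  1 10  5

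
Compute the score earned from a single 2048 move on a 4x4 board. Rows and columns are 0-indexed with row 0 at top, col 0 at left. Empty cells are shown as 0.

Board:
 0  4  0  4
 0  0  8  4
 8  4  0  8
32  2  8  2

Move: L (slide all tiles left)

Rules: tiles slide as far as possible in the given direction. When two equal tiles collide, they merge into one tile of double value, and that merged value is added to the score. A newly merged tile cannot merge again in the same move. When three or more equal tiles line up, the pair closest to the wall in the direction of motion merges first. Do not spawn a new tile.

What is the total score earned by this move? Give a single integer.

Answer: 8

Derivation:
Slide left:
row 0: [0, 4, 0, 4] -> [8, 0, 0, 0]  score +8 (running 8)
row 1: [0, 0, 8, 4] -> [8, 4, 0, 0]  score +0 (running 8)
row 2: [8, 4, 0, 8] -> [8, 4, 8, 0]  score +0 (running 8)
row 3: [32, 2, 8, 2] -> [32, 2, 8, 2]  score +0 (running 8)
Board after move:
 8  0  0  0
 8  4  0  0
 8  4  8  0
32  2  8  2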